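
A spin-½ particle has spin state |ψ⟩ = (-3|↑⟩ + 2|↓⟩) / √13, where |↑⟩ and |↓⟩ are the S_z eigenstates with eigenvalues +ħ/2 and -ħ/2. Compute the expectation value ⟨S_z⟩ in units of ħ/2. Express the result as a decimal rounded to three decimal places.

⟨σ_z⟩ = |a|² - |b|² divided by |a|²+|b|², with a, b the |↑⟩, |↓⟩ amplitudes.
= (9 - 4)/13 = 5/13.
⟨S_z⟩ = (ħ/2)·⟨σ_z⟩.

0.385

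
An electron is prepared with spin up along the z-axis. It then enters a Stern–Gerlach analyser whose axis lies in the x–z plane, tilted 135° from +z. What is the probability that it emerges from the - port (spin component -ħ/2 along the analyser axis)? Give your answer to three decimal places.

0.854

For spin-½, the probability of finding spin-up along an axis at angle θ to the initial spin direction is cos²(θ/2); spin-down is sin²(θ/2).
θ = 135°, so P = sin²(67.5°) ≈ 0.854.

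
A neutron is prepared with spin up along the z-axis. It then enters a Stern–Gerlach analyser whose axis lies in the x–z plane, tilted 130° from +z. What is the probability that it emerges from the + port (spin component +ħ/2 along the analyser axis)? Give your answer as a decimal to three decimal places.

For spin-½, the probability of finding spin-up along an axis at angle θ to the initial spin direction is cos²(θ/2); spin-down is sin²(θ/2).
θ = 130°, so P = cos²(65°) ≈ 0.179.

0.179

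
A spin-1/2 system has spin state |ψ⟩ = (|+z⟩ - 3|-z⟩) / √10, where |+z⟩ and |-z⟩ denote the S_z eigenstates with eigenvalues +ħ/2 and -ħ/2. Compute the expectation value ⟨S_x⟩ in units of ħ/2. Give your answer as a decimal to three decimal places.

-0.600

⟨σ_x⟩ = 2 Re(a* b)/(|a|²+|b|²) with a = 1, b = -3.
a* b = -3, so ⟨σ_x⟩ = -6/10.
⟨S_x⟩ = (ħ/2)·⟨σ_x⟩.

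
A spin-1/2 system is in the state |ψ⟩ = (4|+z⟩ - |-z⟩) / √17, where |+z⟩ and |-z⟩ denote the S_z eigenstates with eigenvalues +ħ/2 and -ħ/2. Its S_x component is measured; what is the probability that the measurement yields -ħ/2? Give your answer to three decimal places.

|-x⟩ = (|+z⟩ - |-z⟩)/√2, so ⟨-x|ψ⟩ = (5) / (√2·√17).
P = |5|² / 34 = 25/34.

0.735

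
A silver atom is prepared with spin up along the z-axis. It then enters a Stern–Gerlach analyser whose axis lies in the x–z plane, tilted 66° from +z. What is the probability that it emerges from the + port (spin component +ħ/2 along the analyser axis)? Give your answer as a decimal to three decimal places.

For spin-½, the probability of finding spin-up along an axis at angle θ to the initial spin direction is cos²(θ/2); spin-down is sin²(θ/2).
θ = 66°, so P = cos²(33°) ≈ 0.703.

0.703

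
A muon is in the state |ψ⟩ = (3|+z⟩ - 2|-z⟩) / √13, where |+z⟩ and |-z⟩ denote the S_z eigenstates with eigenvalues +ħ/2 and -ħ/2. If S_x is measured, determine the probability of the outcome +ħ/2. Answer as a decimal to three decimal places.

|+x⟩ = (|+z⟩ + |-z⟩)/√2, so ⟨+x|ψ⟩ = (1) / (√2·√13).
P = |1|² / 26 = 1/26.

0.038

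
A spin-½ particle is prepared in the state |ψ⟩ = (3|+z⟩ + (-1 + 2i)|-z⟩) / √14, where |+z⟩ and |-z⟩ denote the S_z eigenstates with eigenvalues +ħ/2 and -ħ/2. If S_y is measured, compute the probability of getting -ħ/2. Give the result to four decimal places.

0.0714

|-y⟩ = (|+z⟩ - i|-z⟩)/√2, so ⟨-y|ψ⟩ = (1 - i) / (√2·√14).
P = |1 - i|² / 28 = 2/28.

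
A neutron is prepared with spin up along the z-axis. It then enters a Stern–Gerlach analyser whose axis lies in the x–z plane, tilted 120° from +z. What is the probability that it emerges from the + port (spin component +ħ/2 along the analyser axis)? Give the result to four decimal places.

0.2500

For spin-½, the probability of finding spin-up along an axis at angle θ to the initial spin direction is cos²(θ/2); spin-down is sin²(θ/2).
θ = 120°, so P = cos²(60°) ≈ 0.2500.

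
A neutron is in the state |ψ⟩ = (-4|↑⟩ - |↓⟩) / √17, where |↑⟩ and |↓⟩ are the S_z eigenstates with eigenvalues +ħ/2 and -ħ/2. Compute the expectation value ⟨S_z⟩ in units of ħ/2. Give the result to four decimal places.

0.8824

⟨σ_z⟩ = |a|² - |b|² divided by |a|²+|b|², with a, b the |↑⟩, |↓⟩ amplitudes.
= (16 - 1)/17 = 15/17.
⟨S_z⟩ = (ħ/2)·⟨σ_z⟩.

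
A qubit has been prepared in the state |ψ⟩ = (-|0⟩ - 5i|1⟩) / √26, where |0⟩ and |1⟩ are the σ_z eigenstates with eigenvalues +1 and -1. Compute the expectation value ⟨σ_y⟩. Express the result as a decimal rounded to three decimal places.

⟨σ_y⟩ = 2 Im(a* b)/(|a|²+|b|²) with a = -1, b = -5i.
a* b = 5i, so ⟨σ_y⟩ = 10/26.

0.385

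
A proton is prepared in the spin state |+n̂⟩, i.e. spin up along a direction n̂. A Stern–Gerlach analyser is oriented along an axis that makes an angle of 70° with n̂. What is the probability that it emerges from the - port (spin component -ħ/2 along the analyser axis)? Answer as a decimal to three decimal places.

For spin-½, the probability of finding spin-up along an axis at angle θ to the initial spin direction is cos²(θ/2); spin-down is sin²(θ/2).
θ = 70°, so P = sin²(35°) ≈ 0.329.

0.329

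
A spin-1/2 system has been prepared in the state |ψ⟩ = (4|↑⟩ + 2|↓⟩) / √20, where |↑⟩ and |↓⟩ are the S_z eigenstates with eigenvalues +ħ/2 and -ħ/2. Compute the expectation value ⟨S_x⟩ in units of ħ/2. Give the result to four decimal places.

⟨σ_x⟩ = 2 Re(a* b)/(|a|²+|b|²) with a = 4, b = 2.
a* b = 8, so ⟨σ_x⟩ = 16/20.
⟨S_x⟩ = (ħ/2)·⟨σ_x⟩.

0.8000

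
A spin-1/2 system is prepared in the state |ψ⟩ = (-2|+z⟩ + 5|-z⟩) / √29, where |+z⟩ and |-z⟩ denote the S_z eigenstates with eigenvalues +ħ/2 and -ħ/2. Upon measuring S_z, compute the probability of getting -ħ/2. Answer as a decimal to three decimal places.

The -ħ/2 outcome corresponds to |-z⟩. Its amplitude in |ψ⟩ is 5/√29.
P = |5|² / 29 = 25/29.

0.862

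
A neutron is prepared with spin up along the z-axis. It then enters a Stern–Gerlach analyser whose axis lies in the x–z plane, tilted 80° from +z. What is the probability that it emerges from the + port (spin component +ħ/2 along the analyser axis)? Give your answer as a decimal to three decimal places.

For spin-½, the probability of finding spin-up along an axis at angle θ to the initial spin direction is cos²(θ/2); spin-down is sin²(θ/2).
θ = 80°, so P = cos²(40°) ≈ 0.587.

0.587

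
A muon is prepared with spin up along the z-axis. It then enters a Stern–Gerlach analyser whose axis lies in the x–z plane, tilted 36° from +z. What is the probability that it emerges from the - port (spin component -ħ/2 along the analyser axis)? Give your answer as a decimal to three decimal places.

0.095

For spin-½, the probability of finding spin-up along an axis at angle θ to the initial spin direction is cos²(θ/2); spin-down is sin²(θ/2).
θ = 36°, so P = sin²(18°) ≈ 0.095.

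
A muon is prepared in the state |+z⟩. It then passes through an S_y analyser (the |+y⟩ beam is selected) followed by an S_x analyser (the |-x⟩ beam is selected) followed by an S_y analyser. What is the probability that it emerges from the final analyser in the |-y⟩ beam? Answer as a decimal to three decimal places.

First analyser (S_y): from |+z⟩, P(|+y⟩) = 1/2.
After stage 1 the state is |+y⟩; P(|-x⟩) = |⟨-x|+y⟩|² = 1/2.
After stage 2 the state is |-x⟩; P(|-y⟩) = |⟨-y|-x⟩|² = 1/2.
Joint probability = 1/2 × 1/2 × 1/2 = 0.125.

0.125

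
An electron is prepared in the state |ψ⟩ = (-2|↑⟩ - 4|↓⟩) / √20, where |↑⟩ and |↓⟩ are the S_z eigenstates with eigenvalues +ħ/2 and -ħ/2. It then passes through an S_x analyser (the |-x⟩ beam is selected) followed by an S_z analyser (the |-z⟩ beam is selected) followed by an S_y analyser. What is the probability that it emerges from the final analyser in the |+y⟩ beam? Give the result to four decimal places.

0.0250

First analyser (S_x): P(|-x⟩) = |⟨-x|ψ⟩|² = 4/40.
After stage 1 the state is |-x⟩; P(|-z⟩) = |⟨-z|-x⟩|² = 1/2.
After stage 2 the state is |-z⟩; P(|+y⟩) = |⟨+y|-z⟩|² = 1/2.
Joint probability = 4/40 × 1/2 × 1/2 = 0.0250.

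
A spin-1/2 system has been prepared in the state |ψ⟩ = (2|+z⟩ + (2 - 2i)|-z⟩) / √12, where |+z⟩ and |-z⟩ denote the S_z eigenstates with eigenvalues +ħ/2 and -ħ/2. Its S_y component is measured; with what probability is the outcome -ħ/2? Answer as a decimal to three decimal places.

0.833

|-y⟩ = (|+z⟩ - i|-z⟩)/√2, so ⟨-y|ψ⟩ = (4 + 2i) / (√2·√12).
P = |4 + 2i|² / 24 = 20/24.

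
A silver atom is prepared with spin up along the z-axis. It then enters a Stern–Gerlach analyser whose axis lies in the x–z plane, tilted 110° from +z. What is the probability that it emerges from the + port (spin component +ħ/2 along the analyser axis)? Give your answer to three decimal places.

For spin-½, the probability of finding spin-up along an axis at angle θ to the initial spin direction is cos²(θ/2); spin-down is sin²(θ/2).
θ = 110°, so P = cos²(55°) ≈ 0.329.

0.329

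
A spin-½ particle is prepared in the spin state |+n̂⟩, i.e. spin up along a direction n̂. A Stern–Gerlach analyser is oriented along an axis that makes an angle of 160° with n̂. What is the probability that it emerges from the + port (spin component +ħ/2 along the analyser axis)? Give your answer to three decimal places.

For spin-½, the probability of finding spin-up along an axis at angle θ to the initial spin direction is cos²(θ/2); spin-down is sin²(θ/2).
θ = 160°, so P = cos²(80°) ≈ 0.030.

0.030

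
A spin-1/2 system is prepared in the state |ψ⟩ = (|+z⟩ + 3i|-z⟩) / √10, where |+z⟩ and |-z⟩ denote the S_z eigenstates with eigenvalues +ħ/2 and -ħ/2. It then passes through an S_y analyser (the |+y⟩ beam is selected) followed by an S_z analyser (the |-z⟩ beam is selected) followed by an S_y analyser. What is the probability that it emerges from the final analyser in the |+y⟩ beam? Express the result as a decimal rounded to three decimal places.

0.200

First analyser (S_y): P(|+y⟩) = |⟨+y|ψ⟩|² = 16/20.
After stage 1 the state is |+y⟩; P(|-z⟩) = |⟨-z|+y⟩|² = 1/2.
After stage 2 the state is |-z⟩; P(|+y⟩) = |⟨+y|-z⟩|² = 1/2.
Joint probability = 16/20 × 1/2 × 1/2 = 0.200.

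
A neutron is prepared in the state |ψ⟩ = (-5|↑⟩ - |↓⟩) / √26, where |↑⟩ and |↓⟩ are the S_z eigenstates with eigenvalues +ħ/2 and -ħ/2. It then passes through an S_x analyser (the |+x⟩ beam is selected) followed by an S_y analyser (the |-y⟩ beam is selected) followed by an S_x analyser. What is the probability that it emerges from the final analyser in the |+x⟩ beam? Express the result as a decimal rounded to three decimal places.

0.173

First analyser (S_x): P(|+x⟩) = |⟨+x|ψ⟩|² = 36/52.
After stage 1 the state is |+x⟩; P(|-y⟩) = |⟨-y|+x⟩|² = 1/2.
After stage 2 the state is |-y⟩; P(|+x⟩) = |⟨+x|-y⟩|² = 1/2.
Joint probability = 36/52 × 1/2 × 1/2 = 0.173.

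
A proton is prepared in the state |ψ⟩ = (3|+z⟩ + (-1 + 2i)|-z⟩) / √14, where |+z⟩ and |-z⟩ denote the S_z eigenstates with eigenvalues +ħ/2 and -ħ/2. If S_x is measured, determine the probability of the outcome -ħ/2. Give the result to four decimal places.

|-x⟩ = (|+z⟩ - |-z⟩)/√2, so ⟨-x|ψ⟩ = (4 - 2i) / (√2·√14).
P = |4 - 2i|² / 28 = 20/28.

0.7143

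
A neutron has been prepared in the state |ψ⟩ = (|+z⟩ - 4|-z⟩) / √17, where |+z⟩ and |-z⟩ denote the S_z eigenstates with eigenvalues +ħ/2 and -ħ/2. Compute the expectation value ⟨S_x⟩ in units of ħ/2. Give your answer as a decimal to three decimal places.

⟨σ_x⟩ = 2 Re(a* b)/(|a|²+|b|²) with a = 1, b = -4.
a* b = -4, so ⟨σ_x⟩ = -8/17.
⟨S_x⟩ = (ħ/2)·⟨σ_x⟩.

-0.471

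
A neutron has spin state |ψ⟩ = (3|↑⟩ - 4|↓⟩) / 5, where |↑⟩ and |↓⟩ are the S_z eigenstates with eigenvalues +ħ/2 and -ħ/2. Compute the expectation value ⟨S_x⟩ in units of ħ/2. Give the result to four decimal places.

-0.9600

⟨σ_x⟩ = 2 Re(a* b)/(|a|²+|b|²) with a = 3, b = -4.
a* b = -12, so ⟨σ_x⟩ = -24/25.
⟨S_x⟩ = (ħ/2)·⟨σ_x⟩.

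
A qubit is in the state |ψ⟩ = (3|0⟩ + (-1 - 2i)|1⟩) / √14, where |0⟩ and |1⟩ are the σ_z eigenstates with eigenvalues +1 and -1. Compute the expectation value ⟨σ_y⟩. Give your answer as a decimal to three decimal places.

-0.857

⟨σ_y⟩ = 2 Im(a* b)/(|a|²+|b|²) with a = 3, b = (-1 - 2i).
a* b = (-3 - 6i), so ⟨σ_y⟩ = -12/14.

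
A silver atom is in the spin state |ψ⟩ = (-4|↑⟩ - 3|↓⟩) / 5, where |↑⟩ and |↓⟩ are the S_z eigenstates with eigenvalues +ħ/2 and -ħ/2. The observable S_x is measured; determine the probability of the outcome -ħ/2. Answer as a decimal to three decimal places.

|-x⟩ = (|↑⟩ - |↓⟩)/√2, so ⟨-x|ψ⟩ = (-1) / (√2·5).
P = |-1|² / 50 = 1/50.

0.020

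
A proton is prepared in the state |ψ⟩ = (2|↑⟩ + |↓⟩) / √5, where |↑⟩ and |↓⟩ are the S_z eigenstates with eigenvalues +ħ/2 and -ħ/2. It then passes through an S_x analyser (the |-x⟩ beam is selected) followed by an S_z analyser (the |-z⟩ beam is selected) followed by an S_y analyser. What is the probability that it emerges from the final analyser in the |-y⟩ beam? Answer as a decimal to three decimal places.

First analyser (S_x): P(|-x⟩) = |⟨-x|ψ⟩|² = 1/10.
After stage 1 the state is |-x⟩; P(|-z⟩) = |⟨-z|-x⟩|² = 1/2.
After stage 2 the state is |-z⟩; P(|-y⟩) = |⟨-y|-z⟩|² = 1/2.
Joint probability = 1/10 × 1/2 × 1/2 = 0.025.

0.025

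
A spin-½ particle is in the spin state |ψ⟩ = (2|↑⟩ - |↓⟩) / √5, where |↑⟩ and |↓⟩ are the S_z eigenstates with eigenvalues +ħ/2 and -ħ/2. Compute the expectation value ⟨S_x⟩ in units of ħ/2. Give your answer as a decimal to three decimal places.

⟨σ_x⟩ = 2 Re(a* b)/(|a|²+|b|²) with a = 2, b = -1.
a* b = -2, so ⟨σ_x⟩ = -4/5.
⟨S_x⟩ = (ħ/2)·⟨σ_x⟩.

-0.800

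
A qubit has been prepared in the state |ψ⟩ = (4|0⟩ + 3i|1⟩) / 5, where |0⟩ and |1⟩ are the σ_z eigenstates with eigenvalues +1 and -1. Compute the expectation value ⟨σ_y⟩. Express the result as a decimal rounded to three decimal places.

⟨σ_y⟩ = 2 Im(a* b)/(|a|²+|b|²) with a = 4, b = 3i.
a* b = 12i, so ⟨σ_y⟩ = 24/25.

0.960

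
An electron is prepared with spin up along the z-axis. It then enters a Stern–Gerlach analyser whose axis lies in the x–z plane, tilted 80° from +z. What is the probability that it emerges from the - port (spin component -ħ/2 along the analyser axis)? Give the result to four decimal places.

For spin-½, the probability of finding spin-up along an axis at angle θ to the initial spin direction is cos²(θ/2); spin-down is sin²(θ/2).
θ = 80°, so P = sin²(40°) ≈ 0.4132.

0.4132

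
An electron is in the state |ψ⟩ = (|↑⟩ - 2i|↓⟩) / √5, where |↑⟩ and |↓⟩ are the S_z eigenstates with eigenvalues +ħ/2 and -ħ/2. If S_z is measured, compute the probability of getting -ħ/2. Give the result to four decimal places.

The -ħ/2 outcome corresponds to |↓⟩. Its amplitude in |ψ⟩ is -2i/√5.
P = |-2i|² / 5 = 4/5.

0.8000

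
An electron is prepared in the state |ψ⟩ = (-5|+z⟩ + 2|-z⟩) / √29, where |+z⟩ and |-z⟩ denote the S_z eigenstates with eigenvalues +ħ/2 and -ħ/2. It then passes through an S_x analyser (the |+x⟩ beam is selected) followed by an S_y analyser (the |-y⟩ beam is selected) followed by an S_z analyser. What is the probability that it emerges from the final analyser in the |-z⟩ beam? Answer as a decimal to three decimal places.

First analyser (S_x): P(|+x⟩) = |⟨+x|ψ⟩|² = 9/58.
After stage 1 the state is |+x⟩; P(|-y⟩) = |⟨-y|+x⟩|² = 1/2.
After stage 2 the state is |-y⟩; P(|-z⟩) = |⟨-z|-y⟩|² = 1/2.
Joint probability = 9/58 × 1/2 × 1/2 = 0.039.

0.039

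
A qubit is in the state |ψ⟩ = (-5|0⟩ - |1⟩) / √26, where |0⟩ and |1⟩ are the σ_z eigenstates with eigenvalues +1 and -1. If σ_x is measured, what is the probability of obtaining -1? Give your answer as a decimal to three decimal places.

|-x⟩ = (|0⟩ - |1⟩)/√2, so ⟨-x|ψ⟩ = (-4) / (√2·√26).
P = |-4|² / 52 = 16/52.

0.308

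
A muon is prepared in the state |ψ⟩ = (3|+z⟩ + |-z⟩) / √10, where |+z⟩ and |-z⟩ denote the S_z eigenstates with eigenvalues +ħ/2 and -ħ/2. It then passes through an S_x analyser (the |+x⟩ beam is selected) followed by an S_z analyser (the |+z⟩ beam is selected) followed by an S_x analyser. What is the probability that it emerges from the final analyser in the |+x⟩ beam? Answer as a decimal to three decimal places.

0.200

First analyser (S_x): P(|+x⟩) = |⟨+x|ψ⟩|² = 16/20.
After stage 1 the state is |+x⟩; P(|+z⟩) = |⟨+z|+x⟩|² = 1/2.
After stage 2 the state is |+z⟩; P(|+x⟩) = |⟨+x|+z⟩|² = 1/2.
Joint probability = 16/20 × 1/2 × 1/2 = 0.200.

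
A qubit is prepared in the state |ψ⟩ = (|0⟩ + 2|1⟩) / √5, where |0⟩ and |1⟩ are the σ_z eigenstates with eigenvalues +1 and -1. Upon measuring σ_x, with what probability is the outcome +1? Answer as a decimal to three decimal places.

0.900

|+x⟩ = (|0⟩ + |1⟩)/√2, so ⟨+x|ψ⟩ = (3) / (√2·√5).
P = |3|² / 10 = 9/10.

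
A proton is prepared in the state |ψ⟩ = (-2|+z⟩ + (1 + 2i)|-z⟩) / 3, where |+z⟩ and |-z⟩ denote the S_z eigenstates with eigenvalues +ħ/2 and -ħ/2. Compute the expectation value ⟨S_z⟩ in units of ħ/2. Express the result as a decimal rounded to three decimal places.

⟨σ_z⟩ = |a|² - |b|² divided by |a|²+|b|², with a, b the |+z⟩, |-z⟩ amplitudes.
= (4 - 5)/9 = -1/9.
⟨S_z⟩ = (ħ/2)·⟨σ_z⟩.

-0.111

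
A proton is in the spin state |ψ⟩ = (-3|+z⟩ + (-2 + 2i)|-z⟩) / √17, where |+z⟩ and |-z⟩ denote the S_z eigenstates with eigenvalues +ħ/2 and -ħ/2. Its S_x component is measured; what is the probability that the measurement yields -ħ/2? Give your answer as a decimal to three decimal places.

0.147

|-x⟩ = (|+z⟩ - |-z⟩)/√2, so ⟨-x|ψ⟩ = (-1 - 2i) / (√2·√17).
P = |-1 - 2i|² / 34 = 5/34.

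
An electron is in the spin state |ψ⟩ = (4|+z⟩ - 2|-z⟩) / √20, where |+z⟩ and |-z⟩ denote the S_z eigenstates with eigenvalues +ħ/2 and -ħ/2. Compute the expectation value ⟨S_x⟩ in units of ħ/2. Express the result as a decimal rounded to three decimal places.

-0.800

⟨σ_x⟩ = 2 Re(a* b)/(|a|²+|b|²) with a = 4, b = -2.
a* b = -8, so ⟨σ_x⟩ = -16/20.
⟨S_x⟩ = (ħ/2)·⟨σ_x⟩.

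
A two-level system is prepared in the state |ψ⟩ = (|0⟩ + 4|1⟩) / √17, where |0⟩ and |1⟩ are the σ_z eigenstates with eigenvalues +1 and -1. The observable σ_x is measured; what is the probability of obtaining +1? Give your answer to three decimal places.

0.735

|+x⟩ = (|0⟩ + |1⟩)/√2, so ⟨+x|ψ⟩ = (5) / (√2·√17).
P = |5|² / 34 = 25/34.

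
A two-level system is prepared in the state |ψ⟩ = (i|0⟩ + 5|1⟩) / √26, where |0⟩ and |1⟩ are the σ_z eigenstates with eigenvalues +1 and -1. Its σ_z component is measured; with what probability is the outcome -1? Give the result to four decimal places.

The -1 outcome corresponds to |1⟩. Its amplitude in |ψ⟩ is 5/√26.
P = |5|² / 26 = 25/26.

0.9615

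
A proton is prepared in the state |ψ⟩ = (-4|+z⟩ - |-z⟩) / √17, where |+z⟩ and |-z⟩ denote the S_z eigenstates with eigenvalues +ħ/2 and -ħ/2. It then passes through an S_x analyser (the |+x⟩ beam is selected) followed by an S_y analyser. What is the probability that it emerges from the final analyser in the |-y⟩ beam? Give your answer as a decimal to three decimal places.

0.368

First analyser (S_x): P(|+x⟩) = |⟨+x|ψ⟩|² = 25/34.
After stage 1 the state is |+x⟩; P(|-y⟩) = |⟨-y|+x⟩|² = 1/2.
Joint probability = 25/34 × 1/2 = 0.368.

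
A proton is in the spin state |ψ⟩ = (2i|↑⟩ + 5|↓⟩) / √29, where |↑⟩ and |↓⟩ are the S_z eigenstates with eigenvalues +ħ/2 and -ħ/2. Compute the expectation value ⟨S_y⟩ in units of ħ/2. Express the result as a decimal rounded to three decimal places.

-0.690

⟨σ_y⟩ = 2 Im(a* b)/(|a|²+|b|²) with a = 2i, b = 5.
a* b = -10i, so ⟨σ_y⟩ = -20/29.
⟨S_y⟩ = (ħ/2)·⟨σ_y⟩.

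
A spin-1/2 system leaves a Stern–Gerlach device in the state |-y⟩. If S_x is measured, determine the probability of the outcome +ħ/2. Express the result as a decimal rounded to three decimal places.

In the S_z basis, |-y⟩ = (|+z⟩ - i|-z⟩)/√2 and |+x⟩ = (|+z⟩ + |-z⟩)/√2.
|⟨+x|-y⟩|² = 1/2.

0.500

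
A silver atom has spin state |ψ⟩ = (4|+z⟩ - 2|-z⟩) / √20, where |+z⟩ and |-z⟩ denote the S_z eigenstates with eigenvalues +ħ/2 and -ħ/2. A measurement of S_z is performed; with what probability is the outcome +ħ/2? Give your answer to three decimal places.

The +ħ/2 outcome corresponds to |+z⟩. Its amplitude in |ψ⟩ is 4/√20.
P = |4|² / 20 = 16/20.

0.800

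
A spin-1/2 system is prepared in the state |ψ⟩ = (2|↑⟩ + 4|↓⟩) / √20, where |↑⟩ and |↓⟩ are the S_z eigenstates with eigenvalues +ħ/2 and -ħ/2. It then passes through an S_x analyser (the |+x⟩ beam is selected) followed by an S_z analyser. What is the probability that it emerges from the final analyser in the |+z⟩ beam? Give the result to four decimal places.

0.4500

First analyser (S_x): P(|+x⟩) = |⟨+x|ψ⟩|² = 36/40.
After stage 1 the state is |+x⟩; P(|+z⟩) = |⟨+z|+x⟩|² = 1/2.
Joint probability = 36/40 × 1/2 = 0.4500.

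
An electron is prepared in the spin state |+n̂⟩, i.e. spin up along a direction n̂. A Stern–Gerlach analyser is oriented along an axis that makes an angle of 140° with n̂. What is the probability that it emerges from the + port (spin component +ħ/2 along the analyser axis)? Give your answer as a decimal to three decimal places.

0.117

For spin-½, the probability of finding spin-up along an axis at angle θ to the initial spin direction is cos²(θ/2); spin-down is sin²(θ/2).
θ = 140°, so P = cos²(70°) ≈ 0.117.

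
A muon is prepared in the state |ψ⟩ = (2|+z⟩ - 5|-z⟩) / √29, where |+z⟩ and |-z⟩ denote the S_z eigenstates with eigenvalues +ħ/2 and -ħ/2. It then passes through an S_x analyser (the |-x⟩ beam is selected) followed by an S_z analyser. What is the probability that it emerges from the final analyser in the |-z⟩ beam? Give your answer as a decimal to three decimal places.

First analyser (S_x): P(|-x⟩) = |⟨-x|ψ⟩|² = 49/58.
After stage 1 the state is |-x⟩; P(|-z⟩) = |⟨-z|-x⟩|² = 1/2.
Joint probability = 49/58 × 1/2 = 0.422.

0.422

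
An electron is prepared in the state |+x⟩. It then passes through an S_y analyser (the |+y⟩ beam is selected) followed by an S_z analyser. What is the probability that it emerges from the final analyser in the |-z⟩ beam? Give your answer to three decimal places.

First analyser (S_y): from |+x⟩, P(|+y⟩) = 1/2.
After stage 1 the state is |+y⟩; P(|-z⟩) = |⟨-z|+y⟩|² = 1/2.
Joint probability = 1/2 × 1/2 = 0.250.

0.250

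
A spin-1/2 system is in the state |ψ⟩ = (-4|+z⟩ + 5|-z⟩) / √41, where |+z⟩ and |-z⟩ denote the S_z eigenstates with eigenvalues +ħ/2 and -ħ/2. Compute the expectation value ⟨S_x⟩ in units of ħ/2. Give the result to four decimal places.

⟨σ_x⟩ = 2 Re(a* b)/(|a|²+|b|²) with a = -4, b = 5.
a* b = -20, so ⟨σ_x⟩ = -40/41.
⟨S_x⟩ = (ħ/2)·⟨σ_x⟩.

-0.9756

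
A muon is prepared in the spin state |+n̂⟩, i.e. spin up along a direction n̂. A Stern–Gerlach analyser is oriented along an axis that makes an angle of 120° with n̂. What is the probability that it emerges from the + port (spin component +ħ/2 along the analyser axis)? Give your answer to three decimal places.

For spin-½, the probability of finding spin-up along an axis at angle θ to the initial spin direction is cos²(θ/2); spin-down is sin²(θ/2).
θ = 120°, so P = cos²(60°) ≈ 0.250.

0.250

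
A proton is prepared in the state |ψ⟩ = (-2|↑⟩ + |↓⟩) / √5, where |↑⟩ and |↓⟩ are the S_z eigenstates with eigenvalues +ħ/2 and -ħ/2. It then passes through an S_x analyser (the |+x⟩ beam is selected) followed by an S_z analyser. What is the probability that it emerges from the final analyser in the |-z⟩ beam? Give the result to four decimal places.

0.0500

First analyser (S_x): P(|+x⟩) = |⟨+x|ψ⟩|² = 1/10.
After stage 1 the state is |+x⟩; P(|-z⟩) = |⟨-z|+x⟩|² = 1/2.
Joint probability = 1/10 × 1/2 = 0.0500.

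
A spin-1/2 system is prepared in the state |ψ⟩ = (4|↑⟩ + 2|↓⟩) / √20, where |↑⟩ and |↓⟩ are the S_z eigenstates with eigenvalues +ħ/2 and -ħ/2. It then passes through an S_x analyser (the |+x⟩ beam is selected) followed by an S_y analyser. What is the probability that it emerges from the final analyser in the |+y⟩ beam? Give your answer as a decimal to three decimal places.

0.450

First analyser (S_x): P(|+x⟩) = |⟨+x|ψ⟩|² = 36/40.
After stage 1 the state is |+x⟩; P(|+y⟩) = |⟨+y|+x⟩|² = 1/2.
Joint probability = 36/40 × 1/2 = 0.450.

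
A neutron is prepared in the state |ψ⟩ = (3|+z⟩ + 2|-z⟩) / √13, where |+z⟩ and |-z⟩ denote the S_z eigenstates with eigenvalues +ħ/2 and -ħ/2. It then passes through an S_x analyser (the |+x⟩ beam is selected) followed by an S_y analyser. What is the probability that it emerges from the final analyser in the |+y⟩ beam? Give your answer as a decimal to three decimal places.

First analyser (S_x): P(|+x⟩) = |⟨+x|ψ⟩|² = 25/26.
After stage 1 the state is |+x⟩; P(|+y⟩) = |⟨+y|+x⟩|² = 1/2.
Joint probability = 25/26 × 1/2 = 0.481.

0.481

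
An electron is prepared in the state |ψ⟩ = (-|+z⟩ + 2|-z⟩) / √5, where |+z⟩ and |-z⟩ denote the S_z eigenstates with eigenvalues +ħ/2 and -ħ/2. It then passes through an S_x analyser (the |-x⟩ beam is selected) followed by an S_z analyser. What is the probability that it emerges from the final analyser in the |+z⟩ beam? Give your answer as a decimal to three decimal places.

First analyser (S_x): P(|-x⟩) = |⟨-x|ψ⟩|² = 9/10.
After stage 1 the state is |-x⟩; P(|+z⟩) = |⟨+z|-x⟩|² = 1/2.
Joint probability = 9/10 × 1/2 = 0.450.

0.450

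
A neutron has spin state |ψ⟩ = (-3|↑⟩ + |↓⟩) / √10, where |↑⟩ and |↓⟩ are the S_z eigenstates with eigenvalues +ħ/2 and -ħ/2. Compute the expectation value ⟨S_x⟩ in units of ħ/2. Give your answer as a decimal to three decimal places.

⟨σ_x⟩ = 2 Re(a* b)/(|a|²+|b|²) with a = -3, b = 1.
a* b = -3, so ⟨σ_x⟩ = -6/10.
⟨S_x⟩ = (ħ/2)·⟨σ_x⟩.

-0.600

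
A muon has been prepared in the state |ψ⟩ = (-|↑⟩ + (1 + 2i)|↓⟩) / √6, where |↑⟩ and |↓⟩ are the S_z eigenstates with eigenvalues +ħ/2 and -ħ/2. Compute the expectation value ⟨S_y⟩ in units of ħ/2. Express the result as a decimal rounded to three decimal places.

-0.667

⟨σ_y⟩ = 2 Im(a* b)/(|a|²+|b|²) with a = -1, b = (1 + 2i).
a* b = (-1 - 2i), so ⟨σ_y⟩ = -4/6.
⟨S_y⟩ = (ħ/2)·⟨σ_y⟩.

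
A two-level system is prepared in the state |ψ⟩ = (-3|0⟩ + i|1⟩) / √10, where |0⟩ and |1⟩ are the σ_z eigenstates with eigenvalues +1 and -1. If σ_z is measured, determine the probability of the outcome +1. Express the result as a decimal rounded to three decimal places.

0.900

The +1 outcome corresponds to |0⟩. Its amplitude in |ψ⟩ is -3/√10.
P = |-3|² / 10 = 9/10.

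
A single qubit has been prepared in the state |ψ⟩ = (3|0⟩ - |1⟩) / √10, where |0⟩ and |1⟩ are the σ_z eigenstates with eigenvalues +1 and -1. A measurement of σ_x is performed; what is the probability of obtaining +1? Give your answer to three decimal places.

|+x⟩ = (|0⟩ + |1⟩)/√2, so ⟨+x|ψ⟩ = (2) / (√2·√10).
P = |2|² / 20 = 4/20.

0.200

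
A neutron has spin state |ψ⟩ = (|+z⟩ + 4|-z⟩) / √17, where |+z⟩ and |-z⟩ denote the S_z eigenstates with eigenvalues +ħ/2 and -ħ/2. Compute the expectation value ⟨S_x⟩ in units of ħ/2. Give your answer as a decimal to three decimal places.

⟨σ_x⟩ = 2 Re(a* b)/(|a|²+|b|²) with a = 1, b = 4.
a* b = 4, so ⟨σ_x⟩ = 8/17.
⟨S_x⟩ = (ħ/2)·⟨σ_x⟩.

0.471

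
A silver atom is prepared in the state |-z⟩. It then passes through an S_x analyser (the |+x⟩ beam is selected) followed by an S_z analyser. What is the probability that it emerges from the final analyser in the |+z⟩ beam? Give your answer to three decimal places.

0.250

First analyser (S_x): from |-z⟩, P(|+x⟩) = 1/2.
After stage 1 the state is |+x⟩; P(|+z⟩) = |⟨+z|+x⟩|² = 1/2.
Joint probability = 1/2 × 1/2 = 0.250.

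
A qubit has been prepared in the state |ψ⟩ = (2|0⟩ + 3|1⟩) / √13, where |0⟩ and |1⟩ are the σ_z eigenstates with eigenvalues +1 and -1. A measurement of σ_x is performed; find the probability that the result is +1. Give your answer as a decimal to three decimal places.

|+x⟩ = (|0⟩ + |1⟩)/√2, so ⟨+x|ψ⟩ = (5) / (√2·√13).
P = |5|² / 26 = 25/26.

0.962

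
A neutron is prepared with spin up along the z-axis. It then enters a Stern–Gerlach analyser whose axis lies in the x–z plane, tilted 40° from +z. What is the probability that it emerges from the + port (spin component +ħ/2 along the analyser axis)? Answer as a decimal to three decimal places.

0.883

For spin-½, the probability of finding spin-up along an axis at angle θ to the initial spin direction is cos²(θ/2); spin-down is sin²(θ/2).
θ = 40°, so P = cos²(20°) ≈ 0.883.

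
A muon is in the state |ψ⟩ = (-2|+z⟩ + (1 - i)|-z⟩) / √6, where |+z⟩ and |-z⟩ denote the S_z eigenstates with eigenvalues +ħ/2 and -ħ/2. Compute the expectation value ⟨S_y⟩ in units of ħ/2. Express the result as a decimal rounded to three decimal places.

⟨σ_y⟩ = 2 Im(a* b)/(|a|²+|b|²) with a = -2, b = (1 - i).
a* b = (-2 + 2i), so ⟨σ_y⟩ = 4/6.
⟨S_y⟩ = (ħ/2)·⟨σ_y⟩.

0.667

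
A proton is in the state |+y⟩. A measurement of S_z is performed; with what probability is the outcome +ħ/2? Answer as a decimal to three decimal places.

In the S_z basis, |+y⟩ = (|+z⟩ + i|-z⟩)/√2 and |+z⟩ = |+z⟩.
|⟨+z|+y⟩|² = 1/2.

0.500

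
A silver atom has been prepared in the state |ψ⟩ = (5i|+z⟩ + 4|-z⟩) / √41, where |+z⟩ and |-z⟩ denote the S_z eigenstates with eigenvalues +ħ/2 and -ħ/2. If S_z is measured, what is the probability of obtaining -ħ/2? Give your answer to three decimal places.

The -ħ/2 outcome corresponds to |-z⟩. Its amplitude in |ψ⟩ is 4/√41.
P = |4|² / 41 = 16/41.

0.390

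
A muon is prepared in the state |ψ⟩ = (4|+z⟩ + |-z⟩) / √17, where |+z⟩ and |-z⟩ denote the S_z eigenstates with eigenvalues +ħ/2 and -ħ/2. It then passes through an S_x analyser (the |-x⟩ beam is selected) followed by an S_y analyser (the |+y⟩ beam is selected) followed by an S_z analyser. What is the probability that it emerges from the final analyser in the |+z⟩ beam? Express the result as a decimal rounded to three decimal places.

First analyser (S_x): P(|-x⟩) = |⟨-x|ψ⟩|² = 9/34.
After stage 1 the state is |-x⟩; P(|+y⟩) = |⟨+y|-x⟩|² = 1/2.
After stage 2 the state is |+y⟩; P(|+z⟩) = |⟨+z|+y⟩|² = 1/2.
Joint probability = 9/34 × 1/2 × 1/2 = 0.066.

0.066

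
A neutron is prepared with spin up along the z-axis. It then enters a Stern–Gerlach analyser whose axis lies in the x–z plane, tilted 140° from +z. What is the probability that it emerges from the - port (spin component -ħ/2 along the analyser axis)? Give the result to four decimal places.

For spin-½, the probability of finding spin-up along an axis at angle θ to the initial spin direction is cos²(θ/2); spin-down is sin²(θ/2).
θ = 140°, so P = sin²(70°) ≈ 0.8830.

0.8830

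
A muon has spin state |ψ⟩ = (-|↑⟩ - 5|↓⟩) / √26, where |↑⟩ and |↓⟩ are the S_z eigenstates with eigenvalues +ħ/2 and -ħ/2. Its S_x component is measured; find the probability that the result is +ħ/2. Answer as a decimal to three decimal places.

0.692

|+x⟩ = (|↑⟩ + |↓⟩)/√2, so ⟨+x|ψ⟩ = (-6) / (√2·√26).
P = |-6|² / 52 = 36/52.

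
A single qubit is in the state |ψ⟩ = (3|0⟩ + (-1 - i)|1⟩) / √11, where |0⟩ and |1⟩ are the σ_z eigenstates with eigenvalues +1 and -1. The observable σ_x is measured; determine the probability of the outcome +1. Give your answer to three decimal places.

0.227

|+x⟩ = (|0⟩ + |1⟩)/√2, so ⟨+x|ψ⟩ = (2 - i) / (√2·√11).
P = |2 - i|² / 22 = 5/22.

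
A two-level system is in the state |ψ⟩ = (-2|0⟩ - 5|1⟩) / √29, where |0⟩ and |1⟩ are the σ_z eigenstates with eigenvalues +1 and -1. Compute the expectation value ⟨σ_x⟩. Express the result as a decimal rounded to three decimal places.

0.690

⟨σ_x⟩ = 2 Re(a* b)/(|a|²+|b|²) with a = -2, b = -5.
a* b = 10, so ⟨σ_x⟩ = 20/29.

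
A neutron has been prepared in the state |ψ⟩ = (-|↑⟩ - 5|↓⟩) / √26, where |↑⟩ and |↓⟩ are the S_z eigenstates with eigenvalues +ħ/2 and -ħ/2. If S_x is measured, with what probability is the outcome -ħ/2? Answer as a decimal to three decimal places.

0.308

|-x⟩ = (|↑⟩ - |↓⟩)/√2, so ⟨-x|ψ⟩ = (4) / (√2·√26).
P = |4|² / 52 = 16/52.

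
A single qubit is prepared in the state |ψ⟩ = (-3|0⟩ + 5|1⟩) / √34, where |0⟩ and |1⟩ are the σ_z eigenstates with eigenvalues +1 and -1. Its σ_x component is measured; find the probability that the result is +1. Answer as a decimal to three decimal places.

|+x⟩ = (|0⟩ + |1⟩)/√2, so ⟨+x|ψ⟩ = (2) / (√2·√34).
P = |2|² / 68 = 4/68.

0.059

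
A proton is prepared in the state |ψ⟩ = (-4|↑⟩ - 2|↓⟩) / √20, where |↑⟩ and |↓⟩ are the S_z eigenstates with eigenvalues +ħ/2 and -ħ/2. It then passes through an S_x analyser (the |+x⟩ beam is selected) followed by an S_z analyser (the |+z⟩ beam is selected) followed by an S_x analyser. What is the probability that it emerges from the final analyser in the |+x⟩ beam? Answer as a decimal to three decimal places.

0.225

First analyser (S_x): P(|+x⟩) = |⟨+x|ψ⟩|² = 36/40.
After stage 1 the state is |+x⟩; P(|+z⟩) = |⟨+z|+x⟩|² = 1/2.
After stage 2 the state is |+z⟩; P(|+x⟩) = |⟨+x|+z⟩|² = 1/2.
Joint probability = 36/40 × 1/2 × 1/2 = 0.225.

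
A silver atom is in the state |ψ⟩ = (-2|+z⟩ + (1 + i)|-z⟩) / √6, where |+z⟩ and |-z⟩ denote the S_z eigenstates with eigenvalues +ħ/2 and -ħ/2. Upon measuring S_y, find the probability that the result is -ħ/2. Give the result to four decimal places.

0.8333

|-y⟩ = (|+z⟩ - i|-z⟩)/√2, so ⟨-y|ψ⟩ = (-3 + i) / (√2·√6).
P = |-3 + i|² / 12 = 10/12.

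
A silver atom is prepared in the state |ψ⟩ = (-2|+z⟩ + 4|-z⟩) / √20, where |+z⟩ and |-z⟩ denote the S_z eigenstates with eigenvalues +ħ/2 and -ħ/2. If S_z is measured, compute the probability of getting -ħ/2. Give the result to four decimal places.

0.8000

The -ħ/2 outcome corresponds to |-z⟩. Its amplitude in |ψ⟩ is 4/√20.
P = |4|² / 20 = 16/20.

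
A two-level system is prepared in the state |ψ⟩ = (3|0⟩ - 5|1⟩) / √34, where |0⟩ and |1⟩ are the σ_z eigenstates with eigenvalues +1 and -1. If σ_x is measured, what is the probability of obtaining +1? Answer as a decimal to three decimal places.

0.059

|+x⟩ = (|0⟩ + |1⟩)/√2, so ⟨+x|ψ⟩ = (-2) / (√2·√34).
P = |-2|² / 68 = 4/68.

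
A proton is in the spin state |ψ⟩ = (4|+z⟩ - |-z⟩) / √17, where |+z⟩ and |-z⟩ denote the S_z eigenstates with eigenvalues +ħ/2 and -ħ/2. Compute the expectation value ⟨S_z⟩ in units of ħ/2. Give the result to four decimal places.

⟨σ_z⟩ = |a|² - |b|² divided by |a|²+|b|², with a, b the |+z⟩, |-z⟩ amplitudes.
= (16 - 1)/17 = 15/17.
⟨S_z⟩ = (ħ/2)·⟨σ_z⟩.

0.8824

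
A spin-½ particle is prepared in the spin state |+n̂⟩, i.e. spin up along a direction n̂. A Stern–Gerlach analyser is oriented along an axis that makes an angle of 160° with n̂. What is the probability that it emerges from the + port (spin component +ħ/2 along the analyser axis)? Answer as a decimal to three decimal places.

0.030

For spin-½, the probability of finding spin-up along an axis at angle θ to the initial spin direction is cos²(θ/2); spin-down is sin²(θ/2).
θ = 160°, so P = cos²(80°) ≈ 0.030.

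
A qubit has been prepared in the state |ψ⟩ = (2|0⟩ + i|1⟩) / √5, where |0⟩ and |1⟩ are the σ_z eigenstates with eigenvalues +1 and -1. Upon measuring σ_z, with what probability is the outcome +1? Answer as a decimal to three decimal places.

The +1 outcome corresponds to |0⟩. Its amplitude in |ψ⟩ is 2/√5.
P = |2|² / 5 = 4/5.

0.800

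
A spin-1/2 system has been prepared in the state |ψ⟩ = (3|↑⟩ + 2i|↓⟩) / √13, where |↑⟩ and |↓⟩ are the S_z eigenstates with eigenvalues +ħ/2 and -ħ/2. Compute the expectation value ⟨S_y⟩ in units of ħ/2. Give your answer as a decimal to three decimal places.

0.923

⟨σ_y⟩ = 2 Im(a* b)/(|a|²+|b|²) with a = 3, b = 2i.
a* b = 6i, so ⟨σ_y⟩ = 12/13.
⟨S_y⟩ = (ħ/2)·⟨σ_y⟩.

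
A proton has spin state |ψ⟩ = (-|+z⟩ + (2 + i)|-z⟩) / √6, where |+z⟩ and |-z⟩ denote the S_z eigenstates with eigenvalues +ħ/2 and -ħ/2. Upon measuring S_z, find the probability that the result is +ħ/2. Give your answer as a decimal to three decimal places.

0.167

The +ħ/2 outcome corresponds to |+z⟩. Its amplitude in |ψ⟩ is -1/√6.
P = |-1|² / 6 = 1/6.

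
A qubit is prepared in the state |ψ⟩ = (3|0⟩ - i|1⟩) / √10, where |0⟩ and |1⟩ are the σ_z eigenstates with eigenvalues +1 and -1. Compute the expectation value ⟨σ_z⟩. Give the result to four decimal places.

0.8000

⟨σ_z⟩ = |a|² - |b|² divided by |a|²+|b|², with a, b the |0⟩, |1⟩ amplitudes.
= (9 - 1)/10 = 8/10.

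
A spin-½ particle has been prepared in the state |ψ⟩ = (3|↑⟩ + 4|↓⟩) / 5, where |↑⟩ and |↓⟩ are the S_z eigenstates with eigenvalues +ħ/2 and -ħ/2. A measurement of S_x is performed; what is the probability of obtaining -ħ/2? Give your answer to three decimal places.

|-x⟩ = (|↑⟩ - |↓⟩)/√2, so ⟨-x|ψ⟩ = (-1) / (√2·5).
P = |-1|² / 50 = 1/50.

0.020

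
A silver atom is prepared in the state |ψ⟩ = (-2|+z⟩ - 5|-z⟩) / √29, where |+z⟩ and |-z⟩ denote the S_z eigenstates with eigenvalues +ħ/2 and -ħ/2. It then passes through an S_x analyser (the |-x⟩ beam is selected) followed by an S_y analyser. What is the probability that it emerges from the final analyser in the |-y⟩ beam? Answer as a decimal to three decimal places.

0.078

First analyser (S_x): P(|-x⟩) = |⟨-x|ψ⟩|² = 9/58.
After stage 1 the state is |-x⟩; P(|-y⟩) = |⟨-y|-x⟩|² = 1/2.
Joint probability = 9/58 × 1/2 = 0.078.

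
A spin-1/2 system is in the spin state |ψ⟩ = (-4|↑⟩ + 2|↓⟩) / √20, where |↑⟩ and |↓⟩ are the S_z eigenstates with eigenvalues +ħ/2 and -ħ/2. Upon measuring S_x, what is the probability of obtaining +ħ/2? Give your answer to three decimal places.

0.100

|+x⟩ = (|↑⟩ + |↓⟩)/√2, so ⟨+x|ψ⟩ = (-2) / (√2·√20).
P = |-2|² / 40 = 4/40.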